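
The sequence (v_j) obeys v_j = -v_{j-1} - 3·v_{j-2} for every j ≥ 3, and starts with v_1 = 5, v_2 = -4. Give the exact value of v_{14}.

Applying the relation repeatedly:
v_3 = -11, v_4 = 23, v_5 = 10, …, v_{11} = 1234, v_{12} = -547, v_{13} = -3155, v_{14} = 4796.

4796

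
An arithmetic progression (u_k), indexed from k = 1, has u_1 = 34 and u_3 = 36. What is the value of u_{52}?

85

Common difference d = (36 - 34) / (3 - 1) = 1.
u_k = 34 + (k - 1)·1.
u_{52} = 34 + 51·1 = 85.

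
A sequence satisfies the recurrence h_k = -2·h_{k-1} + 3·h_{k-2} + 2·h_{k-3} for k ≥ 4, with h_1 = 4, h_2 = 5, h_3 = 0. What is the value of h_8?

1039

Applying the relation repeatedly:
h_4 = 23, h_5 = -36, h_6 = 141, h_7 = -344, h_8 = 1039.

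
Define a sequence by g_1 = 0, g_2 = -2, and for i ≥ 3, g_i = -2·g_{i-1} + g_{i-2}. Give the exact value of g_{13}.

Iterate the recurrence:
g_3 = 4, g_4 = -10, g_5 = 24, …, g_{10} = -1970, g_{11} = 4756, g_{12} = -11482, g_{13} = 27720.

27720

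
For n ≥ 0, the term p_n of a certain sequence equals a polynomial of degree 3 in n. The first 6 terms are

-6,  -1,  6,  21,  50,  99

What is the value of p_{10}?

854

1st diffs: 5, 7, 15, 29, 49.
2nd diffs: 2, 8, 14, 20.
3rd diffs: 6, 6, 6 (constant).
Newton forward-difference form: p_n = -6 + 5·C(n,1) + 2·C(n,2) + 6·C(n,3).
At n = 10: n = 10, so p_{10} = -6 + 50 + 90 + 720 = 854.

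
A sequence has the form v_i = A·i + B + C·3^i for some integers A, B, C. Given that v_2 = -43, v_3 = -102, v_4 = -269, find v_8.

At i = 2, 3, 4: 2A + B + 9C = -43; 3A + B + 27C = -102; 4A + B + 81C = -269.
Subtracting the first from the second: A + 18C = -59.
Subtracting the second from the third: A + 54C = -167.
Solving: C = -3, A = -5, then B = -6.
So v_i = -5·i + (-6) + (-3)·3^i; at i=8 this is -19729.

-19729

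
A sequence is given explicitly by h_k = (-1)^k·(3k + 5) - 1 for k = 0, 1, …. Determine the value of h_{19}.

(-1)^19 = -1; 3k + 5 at k=19 is 62; so h_{19} = -63.

-63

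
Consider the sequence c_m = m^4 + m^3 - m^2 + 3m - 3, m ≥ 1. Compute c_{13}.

30625

c_{13} = 1·13^4 + 1·13^3 - 1·13^2 + 3·13 - 3 = 30625.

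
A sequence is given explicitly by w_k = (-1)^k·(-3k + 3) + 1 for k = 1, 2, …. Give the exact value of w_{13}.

(-1)^13 = -1; -3k + 3 at k=13 is -36; so w_{13} = 37.

37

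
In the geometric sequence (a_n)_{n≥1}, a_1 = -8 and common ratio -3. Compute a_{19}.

a_n = (-8)·(-3)^(n-1).
a_{19} = (-8)·(-3)^18 = -3099363912.

-3099363912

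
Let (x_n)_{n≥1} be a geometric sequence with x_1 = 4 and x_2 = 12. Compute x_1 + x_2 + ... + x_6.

1456

Common ratio r = 3.
x_n = 4·3^(n-1).
S = 4·(3^6 - 1)/(3 - 1) = 4·(729 - 1)/(2) = 1456.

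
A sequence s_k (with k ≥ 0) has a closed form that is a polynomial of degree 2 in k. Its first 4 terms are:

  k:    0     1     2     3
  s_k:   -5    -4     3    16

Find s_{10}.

1st diffs: 1, 7, 13.
2nd diffs: 6, 6 (constant).
Newton forward-difference form: s_k = -5 + 1·C(k,1) + 6·C(k,2).
At k = 10: k = 10, so s_{10} = -5 + 10 + 270 = 275.

275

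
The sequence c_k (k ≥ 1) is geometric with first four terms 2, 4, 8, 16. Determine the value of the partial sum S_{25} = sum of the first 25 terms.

67108862

Common ratio r = 2.
c_k = 2·2^(k-1).
S = 2·(2^25 - 1)/(2 - 1) = 2·(33554432 - 1)/(1) = 67108862.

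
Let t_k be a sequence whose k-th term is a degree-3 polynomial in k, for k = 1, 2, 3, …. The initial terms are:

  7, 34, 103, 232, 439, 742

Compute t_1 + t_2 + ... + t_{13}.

27079

1st diffs: 27, 69, 129, 207, 303.
2nd diffs: 42, 60, 78, 96.
3rd diffs: 18, 18, 18 (constant).
Newton forward-difference form: t_k = 7 + 27·C(k-1,1) + 42·C(k-1,2) + 18·C(k-1,3).
Continuing: …, 1159, 1708, 2407, 3274, …, t_{13} = 7063.
Summing k = 1..13 (13 terms) gives 27079.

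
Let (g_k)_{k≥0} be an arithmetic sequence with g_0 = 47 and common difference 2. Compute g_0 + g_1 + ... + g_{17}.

1152

g_k = 47 + (k - 0)·2.
g_{17} = 81; S = 18·(47 + 81)/2 = 1152.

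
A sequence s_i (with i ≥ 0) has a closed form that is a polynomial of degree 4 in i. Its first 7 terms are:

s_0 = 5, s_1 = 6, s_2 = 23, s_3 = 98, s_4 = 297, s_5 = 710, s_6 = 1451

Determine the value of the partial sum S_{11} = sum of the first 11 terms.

27698

1st diffs: 1, 17, 75, 199, 413, 741.
2nd diffs: 16, 58, 124, 214, 328.
3rd diffs: 42, 66, 90, 114.
4th diffs: 24, 24, 24 (constant).
Newton forward-difference form: s_i = 5 + 1·C(i,1) + 16·C(i,2) + 42·C(i,3) + 24·C(i,4).
Continuing: 2658, 4493, 7142, 10815.
Summing i = 0..10 (11 terms) gives 27698.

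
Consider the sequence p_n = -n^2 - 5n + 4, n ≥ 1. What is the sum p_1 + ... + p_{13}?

-1222

Over n = 1..13: Σn = 91, Σn² = 819.
Total = (-1)·819 + (-5)·91 + (4)·13 = -1222.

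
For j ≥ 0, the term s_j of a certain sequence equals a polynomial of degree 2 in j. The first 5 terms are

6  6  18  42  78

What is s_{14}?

1098

1st diffs: 0, 12, 24, 36.
2nd diffs: 12, 12, 12 (constant).
So s_j = 6j^2 - 6j + 6.
Evaluating at j = 14 gives s_{14} = 1098.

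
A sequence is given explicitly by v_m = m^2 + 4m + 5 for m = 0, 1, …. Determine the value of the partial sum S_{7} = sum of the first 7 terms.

Over m = 0..6: Σm = 21, Σm² = 91.
Total = (1)·91 + (4)·21 + (5)·7 = 210.

210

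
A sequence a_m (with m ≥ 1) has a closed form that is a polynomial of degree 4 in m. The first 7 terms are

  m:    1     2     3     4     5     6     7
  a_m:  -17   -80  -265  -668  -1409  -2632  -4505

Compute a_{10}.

-16064

1st diffs: -63, -185, -403, -741, -1223, -1873.
2nd diffs: -122, -218, -338, -482, -650.
3rd diffs: -96, -120, -144, -168.
4th diffs: -24, -24, -24 (constant).
Newton forward-difference form: a_m = -17 + (-63)·C(m-1,1) + (-122)·C(m-1,2) + (-96)·C(m-1,3) + (-24)·C(m-1,4).
At m = 10: m-1 = 9, so a_{10} = -17 - 567 - 4392 - 8064 - 3024 = -16064.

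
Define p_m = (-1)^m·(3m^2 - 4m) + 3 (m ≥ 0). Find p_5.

-52

(-1)^5 = -1; 3m^2 - 4m at m=5 is 55; so p_5 = -52.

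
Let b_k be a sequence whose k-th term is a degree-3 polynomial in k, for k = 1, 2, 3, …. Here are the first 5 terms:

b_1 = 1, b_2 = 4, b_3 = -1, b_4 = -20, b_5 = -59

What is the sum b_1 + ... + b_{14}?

-8631

1st diffs: 3, -5, -19, -39.
2nd diffs: -8, -14, -20.
3rd diffs: -6, -6 (constant).
Newton forward-difference form: b_k = 1 + 3·C(k-1,1) + (-8)·C(k-1,2) + (-6)·C(k-1,3).
Continuing: …, -124, -221, -356, -535, …, b_{14} = -2300.
Summing k = 1..14 (14 terms) gives -8631.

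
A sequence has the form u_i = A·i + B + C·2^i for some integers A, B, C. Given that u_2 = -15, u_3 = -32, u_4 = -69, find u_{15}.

Plug in i = 2, 3, 4: 2A + B + 4C = -15; 3A + B + 8C = -32; 4A + B + 16C = -69.
Subtracting the first from the second: A + 4C = -17.
Subtracting the second from the third: A + 8C = -37.
Solving: C = -5, A = 3, then B = -1.
Hence u_{15} = 3·15 + (-1) + (-5)·32768 = -163796.

-163796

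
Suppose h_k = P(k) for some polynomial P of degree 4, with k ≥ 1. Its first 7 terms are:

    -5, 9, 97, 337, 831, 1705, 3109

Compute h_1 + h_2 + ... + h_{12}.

74762

1st diffs: 14, 88, 240, 494, 874, 1404.
2nd diffs: 74, 152, 254, 380, 530.
3rd diffs: 78, 102, 126, 150.
4th diffs: 24, 24, 24 (constant).
Newton forward-difference form: h_k = -5 + 14·C(k-1,1) + 74·C(k-1,2) + 78·C(k-1,3) + 24·C(k-1,4).
Continuing: …, 5217, 8227, 12361, 17865, …, h_{12} = 25009.
Summing k = 1..12 (12 terms) gives 74762.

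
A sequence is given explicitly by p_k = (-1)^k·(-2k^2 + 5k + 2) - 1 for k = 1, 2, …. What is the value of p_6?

(-1)^6 = 1; -2k^2 + 5k + 2 at k=6 is -40; so p_6 = -41.

-41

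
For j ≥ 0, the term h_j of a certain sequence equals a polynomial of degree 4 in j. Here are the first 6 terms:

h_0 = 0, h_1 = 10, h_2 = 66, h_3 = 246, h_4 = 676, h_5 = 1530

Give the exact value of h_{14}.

1st diffs: 10, 56, 180, 430, 854.
2nd diffs: 46, 124, 250, 424.
3rd diffs: 78, 126, 174.
4th diffs: 48, 48 (constant).
Newton forward-difference form: h_j = 10·C(j,1) + 46·C(j,2) + 78·C(j,3) + 48·C(j,4).
At j = 14: j = 14, so h_{14} = 140 + 4186 + 28392 + 48048 = 80766.

80766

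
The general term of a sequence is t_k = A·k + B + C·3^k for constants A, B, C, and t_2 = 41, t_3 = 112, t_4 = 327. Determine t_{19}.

4649045856

The three given values yield: 2A + B + 9C = 41; 3A + B + 27C = 112; 4A + B + 81C = 327.
Subtracting the first from the second: A + 18C = 71.
Subtracting the second from the third: A + 54C = 215.
Solving: C = 4, A = -1, then B = 7.
So t_k = -1·k + 7 + 4·3^k; at k=19 this is 4649045856.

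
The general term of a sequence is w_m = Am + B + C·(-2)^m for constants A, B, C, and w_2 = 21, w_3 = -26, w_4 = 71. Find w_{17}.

The three given values yield: 2A + B + 4C = 21; 3A + B - 8C = -26; 4A + B + 16C = 71.
Subtracting the first from the second: A - 12C = -47.
Subtracting the second from the third: A + 24C = 97.
Solving: C = 4, A = 1, then B = 3.
So w_m = 1·m + 3 + 4·(-2)^m; at m=17 this is -524268.

-524268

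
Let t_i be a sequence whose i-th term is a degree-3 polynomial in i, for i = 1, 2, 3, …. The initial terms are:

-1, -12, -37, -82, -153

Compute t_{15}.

-3613

1st diffs: -11, -25, -45, -71.
2nd diffs: -14, -20, -26.
3rd diffs: -6, -6 (constant).
So t_i = -i^3 - i^2 - i + 2.
Evaluating at i = 15 gives t_{15} = -3613.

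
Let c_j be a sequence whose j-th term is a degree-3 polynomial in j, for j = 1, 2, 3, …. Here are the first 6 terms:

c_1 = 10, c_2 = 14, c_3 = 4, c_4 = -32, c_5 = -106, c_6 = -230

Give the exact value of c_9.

-1022

1st diffs: 4, -10, -36, -74, -124.
2nd diffs: -14, -26, -38, -50.
3rd diffs: -12, -12, -12 (constant).
Newton forward-difference form: c_j = 10 + 4·C(j-1,1) + (-14)·C(j-1,2) + (-12)·C(j-1,3).
At j = 9: j-1 = 8, so c_9 = 10 + 32 - 392 - 672 = -1022.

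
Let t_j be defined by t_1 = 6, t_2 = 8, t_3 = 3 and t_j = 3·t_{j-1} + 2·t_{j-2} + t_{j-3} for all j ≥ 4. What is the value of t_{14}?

11590331

t_4 = 31  t_5 = 107  t_6 = 386  …  t_{11} = 242841  t_{12} = 880873  t_{13} = 3195248  t_{14} = 11590331.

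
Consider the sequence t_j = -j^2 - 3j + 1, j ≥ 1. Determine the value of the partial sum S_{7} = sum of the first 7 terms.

-217

Over j = 1..7: Σj = 28, Σj² = 140.
Total = (-1)·140 + (-3)·28 + (1)·7 = -217.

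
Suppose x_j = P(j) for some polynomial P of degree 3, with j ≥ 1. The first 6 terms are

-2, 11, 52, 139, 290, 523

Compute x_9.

1894

1st diffs: 13, 41, 87, 151, 233.
2nd diffs: 28, 46, 64, 82.
3rd diffs: 18, 18, 18 (constant).
Newton forward-difference form: x_j = -2 + 13·C(j-1,1) + 28·C(j-1,2) + 18·C(j-1,3).
At j = 9: j-1 = 8, so x_9 = -2 + 104 + 784 + 1008 = 1894.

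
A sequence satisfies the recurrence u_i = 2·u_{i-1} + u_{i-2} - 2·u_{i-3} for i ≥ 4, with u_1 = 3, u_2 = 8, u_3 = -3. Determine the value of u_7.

-123

Compute successive terms:
u_4 = -4, u_5 = -27, u_6 = -52, u_7 = -123.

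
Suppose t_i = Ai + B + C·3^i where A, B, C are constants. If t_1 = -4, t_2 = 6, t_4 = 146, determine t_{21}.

20920706356

The three given values yield: A + B + 3C = -4; 2A + B + 9C = 6; 4A + B + 81C = 146.
Subtracting the first from the second: A + 6C = 10.
Subtracting the second from the third: 2A + 72C = 140.
Solving: C = 2, A = -2, then B = -8.
So t_i = -2·i + (-8) + 2·3^i; at i=21 this is 20920706356.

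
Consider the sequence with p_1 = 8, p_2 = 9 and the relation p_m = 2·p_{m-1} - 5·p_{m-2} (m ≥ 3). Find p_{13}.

99172

p_3 = -22;  p_4 = -89;  p_5 = -68;  …;  p_{10} = -9951;  p_{11} = 338;  p_{12} = 50431;  p_{13} = 99172.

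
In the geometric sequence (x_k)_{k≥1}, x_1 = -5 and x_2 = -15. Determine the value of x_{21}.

Common ratio r = 3.
x_k = (-5)·3^(k-1).
x_{21} = (-5)·3^20 = -17433922005.

-17433922005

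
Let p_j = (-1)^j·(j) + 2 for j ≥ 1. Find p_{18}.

20

(-1)^18 = 1; j at j=18 is 18; so p_{18} = 20.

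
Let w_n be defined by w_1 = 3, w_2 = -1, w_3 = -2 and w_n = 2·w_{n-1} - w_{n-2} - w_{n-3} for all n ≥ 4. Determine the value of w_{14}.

w_4 = -6;  w_5 = -9;  w_6 = -10;  …;  w_{11} = 82;  w_{12} = 69;  w_{13} = -6;  w_{14} = -163.

-163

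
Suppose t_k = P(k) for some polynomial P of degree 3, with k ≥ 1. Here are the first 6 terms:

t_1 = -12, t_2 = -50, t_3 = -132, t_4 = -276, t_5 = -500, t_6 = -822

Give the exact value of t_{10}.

1st diffs: -38, -82, -144, -224, -322.
2nd diffs: -44, -62, -80, -98.
3rd diffs: -18, -18, -18 (constant).
Newton forward-difference form: t_k = -12 + (-38)·C(k-1,1) + (-44)·C(k-1,2) + (-18)·C(k-1,3).
At k = 10: k-1 = 9, so t_{10} = -12 - 342 - 1584 - 1512 = -3450.

-3450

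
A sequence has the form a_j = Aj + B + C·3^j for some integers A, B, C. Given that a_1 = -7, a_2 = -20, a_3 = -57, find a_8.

Plug in j = 1, 2, 3: A + B + 3C = -7; 2A + B + 9C = -20; 3A + B + 27C = -57.
Subtracting the first from the second: A + 6C = -13.
Subtracting the second from the third: A + 18C = -37.
Solving: C = -2, A = -1, then B = 0.
Therefore a_8 = -8 + 0 + (-2)·6561 = -13130.

-13130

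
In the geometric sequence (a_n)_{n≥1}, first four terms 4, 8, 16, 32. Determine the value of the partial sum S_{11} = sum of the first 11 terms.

8188

Common ratio r = 2.
a_n = 4·2^(n-1).
S = 4·(2^11 - 1)/(2 - 1) = 4·(2048 - 1)/(1) = 8188.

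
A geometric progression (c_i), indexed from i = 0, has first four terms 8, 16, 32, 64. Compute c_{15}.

Common ratio r = 2.
c_i = 8·2^(i-0).
c_{15} = 8·2^15 = 262144.

262144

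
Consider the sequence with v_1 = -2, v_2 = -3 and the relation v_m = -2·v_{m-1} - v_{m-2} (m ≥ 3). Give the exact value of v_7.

28

Step forward from the initial values:
v_3 = 8, v_4 = -13, v_5 = 18, v_6 = -23, v_7 = 28.
(Characteristic roots are -1 and -1.)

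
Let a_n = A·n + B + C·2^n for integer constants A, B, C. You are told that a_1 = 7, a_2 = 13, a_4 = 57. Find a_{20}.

4194265

Plug in n = 1, 2, 4: A + B + 2C = 7; 2A + B + 4C = 13; 4A + B + 16C = 57.
Subtracting the first from the second: A + 2C = 6.
Subtracting the second from the third: 2A + 12C = 44.
Solving: C = 4, A = -2, then B = 1.
So a_n = -2·n + 1 + 4·2^n; at n=20 this is 4194265.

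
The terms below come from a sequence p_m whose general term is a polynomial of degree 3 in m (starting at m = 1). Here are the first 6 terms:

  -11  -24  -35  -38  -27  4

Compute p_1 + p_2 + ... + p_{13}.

3705

1st diffs: -13, -11, -3, 11, 31.
2nd diffs: 2, 8, 14, 20.
3rd diffs: 6, 6, 6 (constant).
Newton forward-difference form: p_m = -11 + (-13)·C(m-1,1) + 2·C(m-1,2) + 6·C(m-1,3).
Continuing: …, 61, 150, 277, 448, …, p_{13} = 1285.
Summing m = 1..13 (13 terms) gives 3705.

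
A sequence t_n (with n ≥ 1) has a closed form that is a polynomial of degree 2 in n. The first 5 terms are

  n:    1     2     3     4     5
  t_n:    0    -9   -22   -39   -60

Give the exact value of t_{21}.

1st diffs: -9, -13, -17, -21.
2nd diffs: -4, -4, -4 (constant).
So t_n = -2n^2 - 3n + 5.
Evaluating at n = 21 gives t_{21} = -940.

-940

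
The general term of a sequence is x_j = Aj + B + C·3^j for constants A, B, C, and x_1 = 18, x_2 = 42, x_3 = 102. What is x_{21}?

Write the equations: A + B + 3C = 18; 2A + B + 9C = 42; 3A + B + 27C = 102.
Subtracting the first from the second: A + 6C = 24.
Subtracting the second from the third: A + 18C = 60.
Solving: C = 3, A = 6, then B = 3.
Therefore x_{21} = 126 + 3 + 3·10460353203 = 31381059738.

31381059738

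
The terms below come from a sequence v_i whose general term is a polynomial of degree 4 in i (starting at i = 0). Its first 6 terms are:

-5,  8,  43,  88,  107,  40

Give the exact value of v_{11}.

1st diffs: 13, 35, 45, 19, -67.
2nd diffs: 22, 10, -26, -86.
3rd diffs: -12, -36, -60.
4th diffs: -24, -24 (constant).
Newton forward-difference form: v_i = -5 + 13·C(i,1) + 22·C(i,2) + (-12)·C(i,3) + (-24)·C(i,4).
At i = 11: i = 11, so v_{11} = -5 + 143 + 1210 - 1980 - 7920 = -8552.

-8552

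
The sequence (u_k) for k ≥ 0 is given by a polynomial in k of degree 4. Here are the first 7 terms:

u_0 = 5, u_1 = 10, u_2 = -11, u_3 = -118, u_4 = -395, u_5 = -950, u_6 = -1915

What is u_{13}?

1st diffs: 5, -21, -107, -277, -555, -965.
2nd diffs: -26, -86, -170, -278, -410.
3rd diffs: -60, -84, -108, -132.
4th diffs: -24, -24, -24 (constant).
Newton forward-difference form: u_k = 5 + 5·C(k,1) + (-26)·C(k,2) + (-60)·C(k,3) + (-24)·C(k,4).
At k = 13: k = 13, so u_{13} = 5 + 65 - 2028 - 17160 - 17160 = -36278.

-36278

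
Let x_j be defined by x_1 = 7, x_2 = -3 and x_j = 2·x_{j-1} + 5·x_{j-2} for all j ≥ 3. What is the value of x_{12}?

1199963

Compute successive terms:
x_3 = 29  x_4 = 43  x_5 = 231  x_6 = 677  x_7 = 2509  x_8 = 8403  x_9 = 29351  x_{10} = 100717  x_{11} = 348189  x_{12} = 1199963.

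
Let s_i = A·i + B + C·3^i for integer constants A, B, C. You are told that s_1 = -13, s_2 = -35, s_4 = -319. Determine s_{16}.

-172186855

At i = 1, 2, 4: A + B + 3C = -13; 2A + B + 9C = -35; 4A + B + 81C = -319.
Subtracting the first from the second: A + 6C = -22.
Subtracting the second from the third: 2A + 72C = -284.
Solving: C = -4, A = 2, then B = -3.
So s_i = 2·i + (-3) + (-4)·3^i; at i=16 this is -172186855.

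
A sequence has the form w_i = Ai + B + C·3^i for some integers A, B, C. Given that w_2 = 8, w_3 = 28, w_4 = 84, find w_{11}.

177164

Write the equations: 2A + B + 9C = 8; 3A + B + 27C = 28; 4A + B + 81C = 84.
Subtracting the first from the second: A + 18C = 20.
Subtracting the second from the third: A + 54C = 56.
Solving: C = 1, A = 2, then B = -5.
Hence w_{11} = 2·11 + (-5) + 1·177147 = 177164.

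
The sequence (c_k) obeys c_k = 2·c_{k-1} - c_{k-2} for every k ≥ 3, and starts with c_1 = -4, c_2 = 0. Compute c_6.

Compute successive terms:
c_3 = 4;  c_4 = 8;  c_5 = 12;  c_6 = 16.
(Characteristic roots are 1 and 1.)

16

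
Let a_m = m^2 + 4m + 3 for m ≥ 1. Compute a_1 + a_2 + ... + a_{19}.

3287

Over m = 1..19: Σm = 190, Σm² = 2470.
Total = (1)·2470 + (4)·190 + (3)·19 = 3287.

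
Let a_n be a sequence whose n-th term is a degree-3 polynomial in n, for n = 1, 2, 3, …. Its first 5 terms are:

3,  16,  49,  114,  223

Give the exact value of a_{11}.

2473

1st diffs: 13, 33, 65, 109.
2nd diffs: 20, 32, 44.
3rd diffs: 12, 12 (constant).
Newton forward-difference form: a_n = 3 + 13·C(n-1,1) + 20·C(n-1,2) + 12·C(n-1,3).
At n = 11: n-1 = 10, so a_{11} = 3 + 130 + 900 + 1440 = 2473.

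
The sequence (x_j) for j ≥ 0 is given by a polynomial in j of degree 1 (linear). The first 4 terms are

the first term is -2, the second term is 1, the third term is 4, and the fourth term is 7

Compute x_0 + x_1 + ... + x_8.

1st diffs: 3, 3, 3 (constant).
So x_j = 3j - 2.
Continuing: …, 10, 13, 16, 19, …, x_8 = 22.
Summing j = 0..8 (9 terms) gives 90.

90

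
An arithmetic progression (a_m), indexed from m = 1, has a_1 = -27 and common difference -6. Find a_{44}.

-285

a_m = -27 + (m - 1)·(-6).
a_{44} = -27 + 43·(-6) = -285.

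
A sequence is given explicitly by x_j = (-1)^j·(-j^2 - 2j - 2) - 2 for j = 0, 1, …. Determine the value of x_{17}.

323

(-1)^17 = -1; -j^2 - 2j - 2 at j=17 is -325; so x_{17} = 323.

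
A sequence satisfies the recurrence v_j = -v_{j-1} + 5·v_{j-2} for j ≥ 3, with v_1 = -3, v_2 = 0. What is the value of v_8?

Iterate the recurrence:
v_3 = -15;  v_4 = 15;  v_5 = -90;  v_6 = 165;  v_7 = -615;  v_8 = 1440.

1440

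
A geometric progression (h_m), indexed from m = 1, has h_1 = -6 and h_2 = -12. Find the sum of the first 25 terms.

Common ratio r = 2.
h_m = (-6)·2^(m-1).
S = (-6)·(2^25 - 1)/(2 - 1) = (-6)·(33554432 - 1)/(1) = -201326586.

-201326586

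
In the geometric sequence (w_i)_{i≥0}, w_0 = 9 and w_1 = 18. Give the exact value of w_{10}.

9216

Common ratio r = 2.
w_i = 9·2^(i-0).
w_{10} = 9·2^10 = 9216.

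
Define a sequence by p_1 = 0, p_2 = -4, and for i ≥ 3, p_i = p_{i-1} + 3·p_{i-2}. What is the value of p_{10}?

-2032

Applying the relation repeatedly:
p_3 = -4;  p_4 = -16;  p_5 = -28;  p_6 = -76;  p_7 = -160;  p_8 = -388;  p_9 = -868;  p_{10} = -2032.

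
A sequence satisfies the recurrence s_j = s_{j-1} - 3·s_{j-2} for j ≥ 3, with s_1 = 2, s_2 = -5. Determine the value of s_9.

Applying the relation repeatedly:
s_3 = -11  s_4 = 4  s_5 = 37  s_6 = 25  s_7 = -86  s_8 = -161  s_9 = 97.

97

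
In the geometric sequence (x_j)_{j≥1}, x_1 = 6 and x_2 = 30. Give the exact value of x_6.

Common ratio r = 5.
x_j = 6·5^(j-1).
x_6 = 6·5^5 = 18750.

18750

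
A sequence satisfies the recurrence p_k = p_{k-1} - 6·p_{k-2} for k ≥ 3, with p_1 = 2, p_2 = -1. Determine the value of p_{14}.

188369

Step forward from the initial values:
p_3 = -13; p_4 = -7; p_5 = 71; …; p_{11} = 1511; p_{12} = -39487; p_{13} = -48553; p_{14} = 188369.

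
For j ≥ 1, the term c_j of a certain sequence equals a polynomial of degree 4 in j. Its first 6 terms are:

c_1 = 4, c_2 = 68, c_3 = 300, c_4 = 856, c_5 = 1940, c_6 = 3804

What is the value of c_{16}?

155104

1st diffs: 64, 232, 556, 1084, 1864.
2nd diffs: 168, 324, 528, 780.
3rd diffs: 156, 204, 252.
4th diffs: 48, 48 (constant).
Newton forward-difference form: c_j = 4 + 64·C(j-1,1) + 168·C(j-1,2) + 156·C(j-1,3) + 48·C(j-1,4).
At j = 16: j-1 = 15, so c_{16} = 4 + 960 + 17640 + 70980 + 65520 = 155104.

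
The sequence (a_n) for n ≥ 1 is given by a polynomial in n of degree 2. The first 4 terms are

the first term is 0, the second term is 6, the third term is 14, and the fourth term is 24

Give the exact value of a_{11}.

1st diffs: 6, 8, 10.
2nd diffs: 2, 2 (constant).
Newton forward-difference form: a_n = 6·C(n-1,1) + 2·C(n-1,2).
At n = 11: n-1 = 10, so a_{11} = 60 + 90 = 150.

150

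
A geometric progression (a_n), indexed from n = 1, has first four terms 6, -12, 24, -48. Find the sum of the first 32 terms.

-8589934590

Common ratio r = -2.
a_n = 6·(-2)^(n-1).
S = 6·((-2)^32 - 1)/(-2 - 1) = 6·(4294967296 - 1)/(-3) = -8589934590.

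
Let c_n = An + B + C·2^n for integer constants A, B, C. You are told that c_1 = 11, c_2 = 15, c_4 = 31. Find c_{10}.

1051

The three given values yield: A + B + 2C = 11; 2A + B + 4C = 15; 4A + B + 16C = 31.
Subtracting the first from the second: A + 2C = 4.
Subtracting the second from the third: 2A + 12C = 16.
Solving: C = 1, A = 2, then B = 7.
So c_n = 2·n + 7 + 1·2^n; at n=10 this is 1051.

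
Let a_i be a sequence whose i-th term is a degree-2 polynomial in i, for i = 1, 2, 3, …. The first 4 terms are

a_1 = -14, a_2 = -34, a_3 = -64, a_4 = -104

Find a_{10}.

1st diffs: -20, -30, -40.
2nd diffs: -10, -10 (constant).
Newton forward-difference form: a_i = -14 + (-20)·C(i-1,1) + (-10)·C(i-1,2).
At i = 10: i-1 = 9, so a_{10} = -14 - 180 - 360 = -554.

-554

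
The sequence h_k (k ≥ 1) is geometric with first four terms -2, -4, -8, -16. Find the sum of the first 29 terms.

Common ratio r = 2.
h_k = (-2)·2^(k-1).
S = (-2)·(2^29 - 1)/(2 - 1) = (-2)·(536870912 - 1)/(1) = -1073741822.

-1073741822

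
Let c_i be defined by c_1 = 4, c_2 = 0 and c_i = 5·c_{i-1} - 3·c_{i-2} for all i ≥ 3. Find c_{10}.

-391020

Applying the relation repeatedly:
c_3 = -12;  c_4 = -60;  c_5 = -264;  c_6 = -1140;  c_7 = -4908;  c_8 = -21120;  c_9 = -90876;  c_{10} = -391020.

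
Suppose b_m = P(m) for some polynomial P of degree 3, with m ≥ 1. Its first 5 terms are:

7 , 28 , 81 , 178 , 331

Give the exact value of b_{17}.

10903

1st diffs: 21, 53, 97, 153.
2nd diffs: 32, 44, 56.
3rd diffs: 12, 12 (constant).
So b_m = 2m^3 + 4m^2 - 5m + 6.
Evaluating at m = 17 gives b_{17} = 10903.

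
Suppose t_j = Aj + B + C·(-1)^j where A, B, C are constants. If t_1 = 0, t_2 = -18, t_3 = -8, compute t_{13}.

-48

Write the equations: A + B - C = 0; 2A + B + C = -18; 3A + B - C = -8.
Subtracting the first from the second: A + 2C = -18.
Subtracting the second from the third: A - 2C = 10.
Solving: C = -7, A = -4, then B = -3.
Therefore t_{13} = -52 + (-3) + (-7)·(-1) = -48.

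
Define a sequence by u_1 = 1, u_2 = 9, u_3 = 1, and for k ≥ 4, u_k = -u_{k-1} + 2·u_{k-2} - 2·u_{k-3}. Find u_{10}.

1715

Compute successive terms:
u_4 = 15, u_5 = -31, u_6 = 59, u_7 = -151, u_8 = 331, u_9 = -751, u_{10} = 1715.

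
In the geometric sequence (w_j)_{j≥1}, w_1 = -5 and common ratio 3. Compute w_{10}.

w_j = (-5)·3^(j-1).
w_{10} = (-5)·3^9 = -98415.

-98415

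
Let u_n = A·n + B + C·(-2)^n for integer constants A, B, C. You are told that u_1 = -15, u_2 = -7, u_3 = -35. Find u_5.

Write the equations: A + B - 2C = -15; 2A + B + 4C = -7; 3A + B - 8C = -35.
Subtracting the first from the second: A + 6C = 8.
Subtracting the second from the third: A - 12C = -28.
Solving: C = 2, A = -4, then B = -7.
Hence u_5 = -4·5 + (-7) + 2·(-32) = -91.

-91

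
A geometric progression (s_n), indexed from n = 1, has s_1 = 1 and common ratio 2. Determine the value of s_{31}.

1073741824

s_n = 1·2^(n-1).
s_{31} = 1·2^30 = 1073741824.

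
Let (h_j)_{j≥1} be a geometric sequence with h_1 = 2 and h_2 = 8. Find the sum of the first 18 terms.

Common ratio r = 4.
h_j = 2·4^(j-1).
S = 2·(4^18 - 1)/(4 - 1) = 2·(68719476736 - 1)/(3) = 45812984490.

45812984490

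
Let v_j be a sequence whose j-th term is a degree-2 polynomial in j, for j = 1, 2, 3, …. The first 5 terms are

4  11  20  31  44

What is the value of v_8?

95

1st diffs: 7, 9, 11, 13.
2nd diffs: 2, 2, 2 (constant).
So v_j = j^2 + 4j - 1.
Evaluating at j = 8 gives v_8 = 95.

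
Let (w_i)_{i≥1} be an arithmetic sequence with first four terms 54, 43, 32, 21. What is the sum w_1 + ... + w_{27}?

-2403

Common difference d = -11.
w_i = 54 + (i - 1)·(-11).
w_{27} = -232; S = 27·(54 + (-232))/2 = -2403.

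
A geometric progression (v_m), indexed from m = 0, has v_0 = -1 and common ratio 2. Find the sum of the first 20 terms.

v_m = (-1)·2^(m-0).
S = (-1)·(2^20 - 1)/(2 - 1) = (-1)·(1048576 - 1)/(1) = -1048575.

-1048575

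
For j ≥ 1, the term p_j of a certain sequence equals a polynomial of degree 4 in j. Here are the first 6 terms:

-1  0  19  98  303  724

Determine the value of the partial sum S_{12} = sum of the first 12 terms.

43812

1st diffs: 1, 19, 79, 205, 421.
2nd diffs: 18, 60, 126, 216.
3rd diffs: 42, 66, 90.
4th diffs: 24, 24 (constant).
Newton forward-difference form: p_j = -1 + 1·C(j-1,1) + 18·C(j-1,2) + 42·C(j-1,3) + 24·C(j-1,4).
Continuing: …, 1475, 2694, 4543, 7208, …, p_{12} = 15850.
Summing j = 1..12 (12 terms) gives 43812.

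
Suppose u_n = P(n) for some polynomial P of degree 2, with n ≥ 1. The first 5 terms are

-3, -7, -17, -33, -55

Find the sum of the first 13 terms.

1st diffs: -4, -10, -16, -22.
2nd diffs: -6, -6, -6 (constant).
So u_n = -3n^2 + 5n - 5.
Continuing: …, -83, -117, -157, -203, …, u_{13} = -447.
Summing n = 1..13 (13 terms) gives -2067.

-2067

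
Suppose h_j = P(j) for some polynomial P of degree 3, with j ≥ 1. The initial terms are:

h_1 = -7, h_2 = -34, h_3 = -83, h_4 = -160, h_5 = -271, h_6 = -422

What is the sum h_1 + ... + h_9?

1st diffs: -27, -49, -77, -111, -151.
2nd diffs: -22, -28, -34, -40.
3rd diffs: -6, -6, -6 (constant).
So h_j = -j^3 - 5j^2 - 5j + 4.
Continuing: -619, -868, -1175.
Summing j = 1..9 (9 terms) gives -3639.

-3639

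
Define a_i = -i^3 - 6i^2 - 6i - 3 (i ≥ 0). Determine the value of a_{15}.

-4818

a_{15} = -1·15^3 - 6·15^2 - 6·15 - 3 = -4818.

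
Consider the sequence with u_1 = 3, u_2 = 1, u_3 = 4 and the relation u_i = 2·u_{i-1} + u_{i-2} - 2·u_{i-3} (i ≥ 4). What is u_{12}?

u_4 = 3, u_5 = 8, u_6 = 11, u_7 = 24, u_8 = 43, u_9 = 88, u_{10} = 171, u_{11} = 344, u_{12} = 683.

683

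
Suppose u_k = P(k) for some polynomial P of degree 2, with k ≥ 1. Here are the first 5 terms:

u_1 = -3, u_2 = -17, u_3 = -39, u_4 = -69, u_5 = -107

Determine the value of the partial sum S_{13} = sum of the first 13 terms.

-3419

1st diffs: -14, -22, -30, -38.
2nd diffs: -8, -8, -8 (constant).
So u_k = -4k^2 - 2k + 3.
Continuing: …, -153, -207, -269, -339, …, u_{13} = -699.
Summing k = 1..13 (13 terms) gives -3419.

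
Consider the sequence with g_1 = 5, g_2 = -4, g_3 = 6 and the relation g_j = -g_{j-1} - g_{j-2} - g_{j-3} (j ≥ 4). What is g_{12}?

-7

Step forward from the initial values:
g_4 = -7, g_5 = 5, g_6 = -4, g_7 = 6, g_8 = -7, g_9 = 5, g_{10} = -4, g_{11} = 6, g_{12} = -7.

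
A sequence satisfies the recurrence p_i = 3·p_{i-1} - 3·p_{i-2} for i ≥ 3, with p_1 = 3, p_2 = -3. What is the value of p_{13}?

2187

Iterate the recurrence:
p_3 = -18; p_4 = -45; p_5 = -81; …; p_{10} = 1215; p_{11} = 2187; p_{12} = 2916; p_{13} = 2187.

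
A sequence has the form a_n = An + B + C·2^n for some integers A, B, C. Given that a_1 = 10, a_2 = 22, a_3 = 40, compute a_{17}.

The three given values yield: A + B + 2C = 10; 2A + B + 4C = 22; 3A + B + 8C = 40.
Subtracting the first from the second: A + 2C = 12.
Subtracting the second from the third: A + 4C = 18.
Solving: C = 3, A = 6, then B = -2.
Hence a_{17} = 6·17 + (-2) + 3·131072 = 393316.

393316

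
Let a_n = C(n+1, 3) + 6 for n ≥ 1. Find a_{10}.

C(11, 3) = 165, so a_{10} = 171.

171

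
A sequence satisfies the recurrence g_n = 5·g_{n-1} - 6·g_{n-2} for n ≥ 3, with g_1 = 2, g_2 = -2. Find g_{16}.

Step forward from the initial values:
g_3 = -22;  g_4 = -98;  g_5 = -358;  …;  g_{13} = -3155878;  g_{14} = -9500402;  g_{15} = -28566742;  g_{16} = -85831298.
(Characteristic roots are 3 and 2.)

-85831298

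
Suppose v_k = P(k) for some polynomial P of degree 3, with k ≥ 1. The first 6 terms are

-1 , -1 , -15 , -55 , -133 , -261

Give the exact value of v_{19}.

1st diffs: 0, -14, -40, -78, -128.
2nd diffs: -14, -26, -38, -50.
3rd diffs: -12, -12, -12 (constant).
Newton forward-difference form: v_k = -1 + (-14)·C(k-1,2) + (-12)·C(k-1,3).
At k = 19: k-1 = 18, so v_{19} = -1 - 2142 - 9792 = -11935.

-11935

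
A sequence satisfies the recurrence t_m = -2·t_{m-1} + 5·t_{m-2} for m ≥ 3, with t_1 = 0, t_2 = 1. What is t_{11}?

Applying the relation repeatedly:
t_3 = -2  t_4 = 9  t_5 = -28  t_6 = 101  t_7 = -342  t_8 = 1189  t_9 = -4088  t_{10} = 14121  t_{11} = -48682.

-48682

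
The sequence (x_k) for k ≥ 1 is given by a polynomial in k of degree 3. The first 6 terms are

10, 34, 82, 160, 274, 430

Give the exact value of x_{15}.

1st diffs: 24, 48, 78, 114, 156.
2nd diffs: 24, 30, 36, 42.
3rd diffs: 6, 6, 6 (constant).
Newton forward-difference form: x_k = 10 + 24·C(k-1,1) + 24·C(k-1,2) + 6·C(k-1,3).
At k = 15: k-1 = 14, so x_{15} = 10 + 336 + 2184 + 2184 = 4714.

4714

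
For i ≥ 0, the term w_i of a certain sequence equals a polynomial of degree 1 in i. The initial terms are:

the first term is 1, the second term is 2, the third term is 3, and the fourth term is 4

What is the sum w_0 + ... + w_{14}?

1st diffs: 1, 1, 1 (constant).
So w_i = i + 1.
Continuing: …, 5, 6, 7, 8, …, w_{14} = 15.
Summing i = 0..14 (15 terms) gives 120.

120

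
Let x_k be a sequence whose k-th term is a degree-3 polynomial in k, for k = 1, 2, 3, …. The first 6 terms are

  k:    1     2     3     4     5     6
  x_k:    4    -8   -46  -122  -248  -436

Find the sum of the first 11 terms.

-8866

1st diffs: -12, -38, -76, -126, -188.
2nd diffs: -26, -38, -50, -62.
3rd diffs: -12, -12, -12 (constant).
So x_k = -2k^3 - k^2 + 5k + 2.
Continuing: …, -698, -1046, -1492, -2048, …, x_{11} = -2726.
Summing k = 1..11 (11 terms) gives -8866.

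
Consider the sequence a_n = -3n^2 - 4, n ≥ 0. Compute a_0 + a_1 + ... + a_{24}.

Over n = 0..24: Σn = 300, Σn² = 4900.
Total = (-3)·4900 + (-4)·25 = -14800.

-14800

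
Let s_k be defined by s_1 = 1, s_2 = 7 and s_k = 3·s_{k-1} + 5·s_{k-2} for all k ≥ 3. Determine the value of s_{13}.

44874649

Compute successive terms:
s_3 = 26  s_4 = 113  s_5 = 469  …  s_{10} = 608917  s_{11} = 2552921  s_{12} = 10703348  s_{13} = 44874649.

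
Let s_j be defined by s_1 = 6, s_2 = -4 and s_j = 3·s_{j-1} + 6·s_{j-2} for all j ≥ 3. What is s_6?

1152

s_3 = 24  s_4 = 48  s_5 = 288  s_6 = 1152.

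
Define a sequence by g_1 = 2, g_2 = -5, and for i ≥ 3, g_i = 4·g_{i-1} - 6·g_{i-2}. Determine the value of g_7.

Step forward from the initial values:
g_3 = -32  g_4 = -98  g_5 = -200  g_6 = -212  g_7 = 352.

352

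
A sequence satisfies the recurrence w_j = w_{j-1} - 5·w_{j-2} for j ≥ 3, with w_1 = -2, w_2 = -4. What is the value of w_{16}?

-316934

Step forward from the initial values:
w_3 = 6;  w_4 = 26;  w_5 = -4;  …;  w_{13} = 37406;  w_{14} = 32476;  w_{15} = -154554;  w_{16} = -316934.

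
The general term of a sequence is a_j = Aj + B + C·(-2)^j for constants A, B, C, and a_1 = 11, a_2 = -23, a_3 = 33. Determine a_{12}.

-20523

Write the equations: A + B - 2C = 11; 2A + B + 4C = -23; 3A + B - 8C = 33.
Subtracting the first from the second: A + 6C = -34.
Subtracting the second from the third: A - 12C = 56.
Solving: C = -5, A = -4, then B = 5.
Therefore a_{12} = -48 + 5 + (-5)·4096 = -20523.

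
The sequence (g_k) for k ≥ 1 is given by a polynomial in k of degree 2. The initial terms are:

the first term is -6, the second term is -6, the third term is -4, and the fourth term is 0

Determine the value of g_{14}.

1st diffs: 0, 2, 4.
2nd diffs: 2, 2 (constant).
Newton forward-difference form: g_k = -6 + 2·C(k-1,2).
At k = 14: k-1 = 13, so g_{14} = -6 + 156 = 150.

150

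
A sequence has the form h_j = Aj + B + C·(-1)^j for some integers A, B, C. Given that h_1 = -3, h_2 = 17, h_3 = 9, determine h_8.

At j = 1, 2, 3: A + B - C = -3; 2A + B + C = 17; 3A + B - C = 9.
Subtracting the first from the second: A + 2C = 20.
Subtracting the second from the third: A - 2C = -8.
Solving: C = 7, A = 6, then B = -2.
Hence h_8 = 6·8 + (-2) + 7·1 = 53.

53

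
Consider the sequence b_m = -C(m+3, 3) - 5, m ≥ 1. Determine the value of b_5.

-61

C(8, 3) = 56, so b_5 = -61.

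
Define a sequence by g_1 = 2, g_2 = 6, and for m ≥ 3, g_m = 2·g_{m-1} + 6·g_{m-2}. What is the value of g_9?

Applying the relation repeatedly:
g_3 = 24;  g_4 = 84;  g_5 = 312;  g_6 = 1128;  g_7 = 4128;  g_8 = 15024;  g_9 = 54816.

54816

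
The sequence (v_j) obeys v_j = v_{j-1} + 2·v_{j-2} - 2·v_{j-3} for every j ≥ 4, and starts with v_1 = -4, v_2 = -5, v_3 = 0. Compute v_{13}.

Step forward from the initial values:
v_4 = -2  v_5 = 8  v_6 = 4  v_7 = 24  v_8 = 16  v_9 = 56  v_{10} = 40  v_{11} = 120  v_{12} = 88  v_{13} = 248.

248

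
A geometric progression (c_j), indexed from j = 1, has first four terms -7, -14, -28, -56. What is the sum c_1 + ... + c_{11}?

-14329

Common ratio r = 2.
c_j = (-7)·2^(j-1).
S = (-7)·(2^11 - 1)/(2 - 1) = (-7)·(2048 - 1)/(1) = -14329.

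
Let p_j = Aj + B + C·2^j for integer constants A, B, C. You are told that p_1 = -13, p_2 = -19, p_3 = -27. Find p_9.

Write the equations: A + B + 2C = -13; 2A + B + 4C = -19; 3A + B + 8C = -27.
Subtracting the first from the second: A + 2C = -6.
Subtracting the second from the third: A + 4C = -8.
Solving: C = -1, A = -4, then B = -7.
So p_j = -4·j + (-7) + (-1)·2^j; at j=9 this is -555.

-555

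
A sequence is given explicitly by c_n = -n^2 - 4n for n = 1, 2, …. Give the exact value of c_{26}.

c_{26} = -1·26^2 - 4·26 = -780.

-780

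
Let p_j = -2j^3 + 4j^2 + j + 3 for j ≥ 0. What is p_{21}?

-16734

p_{21} = -2·21^3 + 4·21^2 + 1·21 + 3 = -16734.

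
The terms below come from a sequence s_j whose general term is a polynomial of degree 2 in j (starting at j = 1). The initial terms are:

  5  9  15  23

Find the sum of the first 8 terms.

1st diffs: 4, 6, 8.
2nd diffs: 2, 2 (constant).
So s_j = j^2 + j + 3.
Continuing: 33, 45, 59, 75.
Summing j = 1..8 (8 terms) gives 264.

264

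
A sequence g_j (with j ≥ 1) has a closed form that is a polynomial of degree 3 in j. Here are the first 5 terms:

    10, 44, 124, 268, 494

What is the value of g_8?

1844

1st diffs: 34, 80, 144, 226.
2nd diffs: 46, 64, 82.
3rd diffs: 18, 18 (constant).
Newton forward-difference form: g_j = 10 + 34·C(j-1,1) + 46·C(j-1,2) + 18·C(j-1,3).
At j = 8: j-1 = 7, so g_8 = 10 + 238 + 966 + 630 = 1844.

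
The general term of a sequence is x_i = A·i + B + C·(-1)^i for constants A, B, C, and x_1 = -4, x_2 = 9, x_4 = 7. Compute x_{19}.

Write the equations: A + B - C = -4; 2A + B + C = 9; 4A + B + C = 7.
Subtracting the first from the second: A + 2C = 13.
Subtracting the second from the third: 2A = -2.
Solving: C = 7, A = -1, then B = 4.
So x_i = -1·i + 4 + 7·(-1)^i; at i=19 this is -22.

-22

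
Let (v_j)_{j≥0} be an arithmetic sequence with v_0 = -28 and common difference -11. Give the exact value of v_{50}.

-578

v_j = -28 + (j - 0)·(-11).
v_{50} = -28 + 50·(-11) = -578.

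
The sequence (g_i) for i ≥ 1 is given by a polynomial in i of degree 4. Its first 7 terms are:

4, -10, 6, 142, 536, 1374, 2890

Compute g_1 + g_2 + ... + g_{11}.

56100

1st diffs: -14, 16, 136, 394, 838, 1516.
2nd diffs: 30, 120, 258, 444, 678.
3rd diffs: 90, 138, 186, 234.
4th diffs: 48, 48, 48 (constant).
Newton forward-difference form: g_i = 4 + (-14)·C(i-1,1) + 30·C(i-1,2) + 90·C(i-1,3) + 48·C(i-1,4).
Continuing: 5366, 9132, 14566, 22094.
Summing i = 1..11 (11 terms) gives 56100.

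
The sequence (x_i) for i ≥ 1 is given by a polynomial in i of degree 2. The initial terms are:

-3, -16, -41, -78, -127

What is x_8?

-346

1st diffs: -13, -25, -37, -49.
2nd diffs: -12, -12, -12 (constant).
So x_i = -6i^2 + 5i - 2.
Evaluating at i = 8 gives x_8 = -346.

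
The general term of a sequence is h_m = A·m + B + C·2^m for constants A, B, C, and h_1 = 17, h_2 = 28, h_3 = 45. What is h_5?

Plug in m = 1, 2, 3: A + B + 2C = 17; 2A + B + 4C = 28; 3A + B + 8C = 45.
Subtracting the first from the second: A + 2C = 11.
Subtracting the second from the third: A + 4C = 17.
Solving: C = 3, A = 5, then B = 6.
So h_m = 5·m + 6 + 3·2^m; at m=5 this is 127.

127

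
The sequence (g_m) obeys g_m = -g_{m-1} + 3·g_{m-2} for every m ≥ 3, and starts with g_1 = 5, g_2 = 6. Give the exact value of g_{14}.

-7146

g_3 = 9  g_4 = 9  g_5 = 18  …  g_{11} = 666  g_{12} = -1287  g_{13} = 3285  g_{14} = -7146.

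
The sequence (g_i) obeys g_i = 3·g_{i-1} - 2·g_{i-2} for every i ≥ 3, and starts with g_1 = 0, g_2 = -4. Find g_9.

g_3 = -12  g_4 = -28  g_5 = -60  g_6 = -124  g_7 = -252  g_8 = -508  g_9 = -1020.
(Characteristic roots are 2 and 1.)

-1020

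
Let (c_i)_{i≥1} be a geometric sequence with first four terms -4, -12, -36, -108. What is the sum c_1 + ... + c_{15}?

Common ratio r = 3.
c_i = (-4)·3^(i-1).
S = (-4)·(3^15 - 1)/(3 - 1) = (-4)·(14348907 - 1)/(2) = -28697812.

-28697812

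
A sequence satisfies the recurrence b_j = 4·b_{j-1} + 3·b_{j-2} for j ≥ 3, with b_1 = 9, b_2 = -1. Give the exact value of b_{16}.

Iterate the recurrence:
b_3 = 23  b_4 = 89  b_5 = 425  …  b_{13} = 91917161  b_{14} = 427024271  b_{15} = 1983848567  b_{16} = 9216467081.

9216467081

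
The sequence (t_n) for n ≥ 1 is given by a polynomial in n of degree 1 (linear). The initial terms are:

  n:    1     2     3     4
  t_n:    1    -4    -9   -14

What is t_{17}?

-79

1st diffs: -5, -5, -5 (constant).
So t_n = -5n + 6.
Evaluating at n = 17 gives t_{17} = -79.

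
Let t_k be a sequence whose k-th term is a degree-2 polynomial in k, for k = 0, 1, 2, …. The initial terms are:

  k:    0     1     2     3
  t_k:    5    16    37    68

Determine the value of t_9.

1st diffs: 11, 21, 31.
2nd diffs: 10, 10 (constant).
Newton forward-difference form: t_k = 5 + 11·C(k,1) + 10·C(k,2).
At k = 9: k = 9, so t_9 = 5 + 99 + 360 = 464.

464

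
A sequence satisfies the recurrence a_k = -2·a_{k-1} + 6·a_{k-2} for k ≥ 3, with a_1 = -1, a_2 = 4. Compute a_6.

Iterate the recurrence:
a_3 = -14  a_4 = 52  a_5 = -188  a_6 = 688.

688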